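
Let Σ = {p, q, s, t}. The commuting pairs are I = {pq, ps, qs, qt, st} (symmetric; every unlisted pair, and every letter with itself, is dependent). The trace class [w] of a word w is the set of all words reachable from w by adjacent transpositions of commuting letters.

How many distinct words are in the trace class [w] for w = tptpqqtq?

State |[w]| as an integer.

drop 0:t onto floor
drop 1:p onto {0:t}
drop 2:t onto {1:p}
drop 3:p onto {2:t}
drop 4:q onto floor
drop 5:q onto {4:q}
drop 6:t onto {3:p}
drop 7:q onto {5:q}
ground layer = {0:t, 4:q}
drop-orders for the pieces not yet dropped (sum over which currently-grounded one goes next):
  1 to go: {6} 1  {7} 1
  2 to go: {3,6} 1  {5,7} 1  {6,7} 2
  3 to go: {2,3,6} 1  {3,6,7} 3  {4,5,7} 1  {5,6,7} 3
  4 to go: {1,2,3,6} 1  {2,3,6,7} 4  {3,5,6,7} 6  {4,5,6,7} 4
  5 to go: {0,1,2,3,6} 1  {1,2,3,6,7} 5  {2,3,5,6,7} 10  {3,4,5,6,7} 10
  6 to go: {0,1,2,3,6,7} 6  {1,2,3,5,6,7} 15  {2,3,4,5,6,7} 20
  if 0:t drops first: 35 orders
  if 4:q drops first: 21 orders
heap linearizations: 56

56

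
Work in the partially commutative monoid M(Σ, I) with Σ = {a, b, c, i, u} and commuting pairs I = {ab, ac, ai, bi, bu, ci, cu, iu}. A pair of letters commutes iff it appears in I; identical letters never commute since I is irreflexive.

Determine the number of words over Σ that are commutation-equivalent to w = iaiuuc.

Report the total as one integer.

#0=i has no predecessor
#1=a has no predecessor
#2=i depends on [0:i]
#3=u depends on [1:a]
#4=u depends on [3:u]
#5=c has no predecessor
sources: [0:i, 1:a, 5:c]
N(rest) = Σ N(rest − s) over sources s of rest; N(one piece) = 1:
  size 1 → [2]=1  [4]=1  [5]=1
  size 2 → [0,2]=1  [2,4]=2  [2,5]=2  [3,4]=1  [4,5]=2
  size 3 → [0,2,4]=3  [0,2,5]=3  [1,3,4]=1  [2,3,4]=3  [2,4,5]=6  [3,4,5]=3
  size 4 → [0,2,3,4]=6  [0,2,4,5]=12  [1,2,3,4]=4  [1,3,4,5]=4  [2,3,4,5]=12
  first=0(i) contributes 20
  first=1(a) contributes 30
  first=5(c) contributes 10
|[w]| = 60

60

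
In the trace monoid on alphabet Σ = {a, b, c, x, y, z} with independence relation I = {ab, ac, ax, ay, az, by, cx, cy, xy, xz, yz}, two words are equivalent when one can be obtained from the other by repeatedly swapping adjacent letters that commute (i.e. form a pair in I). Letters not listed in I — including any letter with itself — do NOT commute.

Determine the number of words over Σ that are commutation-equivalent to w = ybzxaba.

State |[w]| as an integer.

drop 0:y onto floor
drop 1:b onto floor
drop 2:z onto {1:b}
drop 3:x onto {1:b}
drop 4:a onto floor
drop 5:b onto {2:z, 3:x}
drop 6:a onto {4:a}
ground layer = {0:y, 1:b, 4:a}
drop-orders for the pieces not yet dropped (sum over which currently-grounded one goes next):
  1 to go: {0} 1  {5} 1  {6} 1
  2 to go: {0,5} 2  {0,6} 2  {2,5} 1  {3,5} 1  {4,6} 1  {5,6} 2
  3 to go: {0,2,5} 3  {0,3,5} 3  {0,4,6} 3  {0,5,6} 6  {2,3,5} 2  {2,5,6} 3  {3,5,6} 3  {4,5,6} 3
  4 to go: {0,2,3,5} 8  {0,2,5,6} 12  {0,3,5,6} 12  {0,4,5,6} 12  {1,2,3,5} 2  {2,3,5,6} 8  {2,4,5,6} 6  {3,4,5,6} 6
  5 to go: {0,1,2,3,5} 10  {0,2,3,5,6} 40  {0,2,4,5,6} 30  {0,3,4,5,6} 30  {1,2,3,5,6} 10  {2,3,4,5,6} 20
  if 0:y drops first: 30 orders
  if 1:b drops first: 120 orders
  if 4:a drops first: 60 orders
heap linearizations: 210

210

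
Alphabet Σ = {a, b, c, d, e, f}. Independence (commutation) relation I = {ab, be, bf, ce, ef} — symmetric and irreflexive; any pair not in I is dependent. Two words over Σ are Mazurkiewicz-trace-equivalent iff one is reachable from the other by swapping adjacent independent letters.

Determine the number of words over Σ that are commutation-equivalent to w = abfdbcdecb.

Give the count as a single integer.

piece 0:a — minimal
piece 1:b — minimal
piece 2:f rests on {0:a}
piece 3:d rests on {1:b, 2:f}
piece 4:b rests on {3:d}
piece 5:c rests on {4:b}
piece 6:d rests on {5:c}
piece 7:e rests on {6:d}
piece 8:c rests on {6:d}
piece 9:b rests on {8:c}
minimal pieces: {0:a, 1:b}
ways to finish when only these pieces remain (= sum over removing one remaining piece with nothing left below it):
  1 left: {7}→1  {9}→1
  2 left: {7,9}→2  {8,9}→1
  3 left: {7,8,9}→3
  4 left: {6,7,8,9}→3
  5 left: {5,6,7,8,9}→3
  6 left: {4,5,6,7,8,9}→3
  7 left: {3,4,5,6,7,8,9}→3
  8 left: {1,3,4,5,6,7,8,9}→3  {2,3,4,5,6,7,8,9}→3
  placing 0:a first → 6 extensions
  placing 1:b first → 3 extensions
total linear extensions = 9

9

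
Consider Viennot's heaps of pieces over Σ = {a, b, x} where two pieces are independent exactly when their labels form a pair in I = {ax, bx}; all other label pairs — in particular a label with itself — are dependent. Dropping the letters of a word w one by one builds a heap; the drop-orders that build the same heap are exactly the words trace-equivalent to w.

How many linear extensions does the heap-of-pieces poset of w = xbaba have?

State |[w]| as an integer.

5

piece 0:x — minimal
piece 1:b — minimal
piece 2:a rests on {1:b}
piece 3:b rests on {2:a}
piece 4:a rests on {3:b}
minimal pieces: {0:x, 1:b}
ways to finish when only these pieces remain (= sum over removing one remaining piece with nothing left below it):
  1 left: {0}→1  {4}→1
  2 left: {0,4}→2  {3,4}→1
  3 left: {0,3,4}→3  {2,3,4}→1
  placing 0:x first → 1 extensions
  placing 1:b first → 4 extensions
total linear extensions = 5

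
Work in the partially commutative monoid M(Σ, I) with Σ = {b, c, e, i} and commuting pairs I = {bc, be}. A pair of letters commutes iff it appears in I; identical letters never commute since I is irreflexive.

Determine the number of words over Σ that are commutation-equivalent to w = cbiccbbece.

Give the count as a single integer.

#0=c has no predecessor
#1=b has no predecessor
#2=i depends on [0:c, 1:b]
#3=c depends on [2:i]
#4=c depends on [3:c]
#5=b depends on [2:i]
#6=b depends on [5:b]
#7=e depends on [4:c]
#8=c depends on [7:e]
#9=e depends on [8:c]
sources: [0:c, 1:b]
N(rest) = Σ N(rest − s) over sources s of rest; N(one piece) = 1:
  size 1 → [6]=1  [9]=1
  size 2 → [5,6]=1  [6,9]=2  [8,9]=1
  size 3 → [5,6,9]=3  [6,8,9]=3  [7,8,9]=1
  size 4 → [4,7,8,9]=1  [5,6,8,9]=6  [6,7,8,9]=4
  size 5 → [3,4,7,8,9]=1  [4,6,7,8,9]=5  [5,6,7,8,9]=10
  size 6 → [3,4,6,7,8,9]=6  [4,5,6,7,8,9]=15
  size 7 → [3,4,5,6,7,8,9]=21
  size 8 → [2,3,4,5,6,7,8,9]=21
  first=0(c) contributes 21
  first=1(b) contributes 21
|[w]| = 42

42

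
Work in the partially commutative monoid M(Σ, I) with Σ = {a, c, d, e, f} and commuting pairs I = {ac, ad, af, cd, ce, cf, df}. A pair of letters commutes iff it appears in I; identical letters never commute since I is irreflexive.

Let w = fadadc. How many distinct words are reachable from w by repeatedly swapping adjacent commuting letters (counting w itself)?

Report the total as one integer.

0(f) covers ∅
1(a) covers ∅
2(d) covers ∅
3(a) covers 1:a
4(d) covers 2:d
5(c) covers ∅
floor of heap: 0:f, 1:a, 2:d, 5:c
completions by unplaced set U, small U first (add the entries for U minus each lowest piece of U):
  |U|=1: {0}:1  {3}:1  {4}:1  {5}:1
  |U|=2: {0,3}:2  {0,4}:2  {0,5}:2  {1,3}:1  {2,4}:1  {3,4}:2  {3,5}:2  {4,5}:2
  |U|=3: {0,1,3}:3  {0,2,4}:3  {0,3,4}:6  {0,3,5}:6  {0,4,5}:6  {1,3,4}:3  {1,3,5}:3  {2,3,4}:3  {2,4,5}:3  {3,4,5}:6
  |U|=4: {0,1,3,4}:12  {0,1,3,5}:12  {0,2,3,4}:12  {0,2,4,5}:12  {0,3,4,5}:24  {1,2,3,4}:6  {1,3,4,5}:12  {2,3,4,5}:12
  start at 0(f): 30
  start at 1(a): 60
  start at 2(d): 60
  start at 5(c): 30
sum over floor = 180

180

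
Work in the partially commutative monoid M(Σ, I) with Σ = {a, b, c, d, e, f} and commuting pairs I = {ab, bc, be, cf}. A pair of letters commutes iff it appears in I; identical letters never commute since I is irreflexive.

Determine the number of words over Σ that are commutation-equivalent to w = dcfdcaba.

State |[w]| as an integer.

8

0(d) covers ∅
1(c) covers 0:d
2(f) covers 0:d
3(d) covers 1:c, 2:f
4(c) covers 3:d
5(a) covers 4:c
6(b) covers 3:d
7(a) covers 5:a
floor of heap: 0:d
completions by unplaced set U, small U first (add the entries for U minus each lowest piece of U):
  |U|=1: {6}:1  {7}:1
  |U|=2: {5,7}:1  {6,7}:2
  |U|=3: {4,5,7}:1  {5,6,7}:3
  |U|=4: {4,5,6,7}:4
  |U|=5: {3,4,5,6,7}:4
  |U|=6: {1,3,4,5,6,7}:4  {2,3,4,5,6,7}:4
  start at 0(d): 8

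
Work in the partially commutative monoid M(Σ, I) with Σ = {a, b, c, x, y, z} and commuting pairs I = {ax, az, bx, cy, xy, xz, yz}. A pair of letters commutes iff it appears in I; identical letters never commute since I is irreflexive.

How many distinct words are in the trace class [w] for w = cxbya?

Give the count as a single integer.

4

drop 0:c onto floor
drop 1:x onto {0:c}
drop 2:b onto {0:c}
drop 3:y onto {2:b}
drop 4:a onto {3:y}
ground layer = {0:c}
drop-orders for the pieces not yet dropped (sum over which currently-grounded one goes next):
  1 to go: {1} 1  {4} 1
  2 to go: {1,4} 2  {3,4} 1
  3 to go: {1,3,4} 3  {2,3,4} 1
  if 0:c drops first: 4 orders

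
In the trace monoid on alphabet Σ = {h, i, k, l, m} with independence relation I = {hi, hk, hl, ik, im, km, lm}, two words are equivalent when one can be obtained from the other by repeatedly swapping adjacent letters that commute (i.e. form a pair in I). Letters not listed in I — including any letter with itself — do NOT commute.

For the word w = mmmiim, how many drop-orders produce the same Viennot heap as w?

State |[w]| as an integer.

piece 0:m — minimal
piece 1:m rests on {0:m}
piece 2:m rests on {1:m}
piece 3:i — minimal
piece 4:i rests on {3:i}
piece 5:m rests on {2:m}
minimal pieces: {0:m, 3:i}
ways to finish when only these pieces remain (= sum over removing one remaining piece with nothing left below it):
  1 left: {4}→1  {5}→1
  2 left: {2,5}→1  {3,4}→1  {4,5}→2
  3 left: {1,2,5}→1  {2,4,5}→3  {3,4,5}→3
  4 left: {0,1,2,5}→1  {1,2,4,5}→4  {2,3,4,5}→6
  placing 0:m first → 10 extensions
  placing 3:i first → 5 extensions
total linear extensions = 15

15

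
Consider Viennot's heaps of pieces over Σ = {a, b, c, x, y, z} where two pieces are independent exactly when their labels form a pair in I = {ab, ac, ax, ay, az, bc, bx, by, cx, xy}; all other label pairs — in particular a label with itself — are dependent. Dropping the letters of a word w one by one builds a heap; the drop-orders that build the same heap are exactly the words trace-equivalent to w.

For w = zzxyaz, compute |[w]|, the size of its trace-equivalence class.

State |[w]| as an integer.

drop 0:z onto floor
drop 1:z onto {0:z}
drop 2:x onto {1:z}
drop 3:y onto {1:z}
drop 4:a onto floor
drop 5:z onto {2:x, 3:y}
ground layer = {0:z, 4:a}
drop-orders for the pieces not yet dropped (sum over which currently-grounded one goes next):
  1 to go: {4} 1  {5} 1
  2 to go: {2,5} 1  {3,5} 1  {4,5} 2
  3 to go: {2,3,5} 2  {2,4,5} 3  {3,4,5} 3
  4 to go: {1,2,3,5} 2  {2,3,4,5} 8
  if 0:z drops first: 10 orders
  if 4:a drops first: 2 orders
heap linearizations: 12

12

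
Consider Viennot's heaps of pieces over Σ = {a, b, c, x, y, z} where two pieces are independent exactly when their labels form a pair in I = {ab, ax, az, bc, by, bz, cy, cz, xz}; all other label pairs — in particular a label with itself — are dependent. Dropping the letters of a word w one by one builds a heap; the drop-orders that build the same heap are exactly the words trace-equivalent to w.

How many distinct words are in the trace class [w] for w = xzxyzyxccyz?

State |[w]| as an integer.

piece 0:x — minimal
piece 1:z — minimal
piece 2:x rests on {0:x}
piece 3:y rests on {1:z, 2:x}
piece 4:z rests on {3:y}
piece 5:y rests on {4:z}
piece 6:x rests on {5:y}
piece 7:c rests on {6:x}
piece 8:c rests on {7:c}
piece 9:y rests on {6:x}
piece 10:z rests on {9:y}
minimal pieces: {0:x, 1:z}
ways to finish when only these pieces remain (= sum over removing one remaining piece with nothing left below it):
  1 left: {8}→1  {10}→1
  2 left: {7,8}→1  {8,10}→2  {9,10}→1
  3 left: {7,8,10}→3  {8,9,10}→3
  4 left: {7,8,9,10}→6
  5 left: {6,7,8,9,10}→6
  6 left: {5,6,7,8,9,10}→6
  7 left: {4,5,6,7,8,9,10}→6
  8 left: {3,4,5,6,7,8,9,10}→6
  9 left: {1,3,4,5,6,7,8,9,10}→6  {2,3,4,5,6,7,8,9,10}→6
  placing 0:x first → 12 extensions
  placing 1:z first → 6 extensions
total linear extensions = 18

18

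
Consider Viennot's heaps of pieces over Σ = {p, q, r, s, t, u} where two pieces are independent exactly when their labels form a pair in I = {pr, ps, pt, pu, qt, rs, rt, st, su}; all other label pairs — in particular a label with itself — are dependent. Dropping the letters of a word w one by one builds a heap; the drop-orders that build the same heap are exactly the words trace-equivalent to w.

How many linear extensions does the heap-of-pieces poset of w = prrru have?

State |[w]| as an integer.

piece 0:p — minimal
piece 1:r — minimal
piece 2:r rests on {1:r}
piece 3:r rests on {2:r}
piece 4:u rests on {3:r}
minimal pieces: {0:p, 1:r}
ways to finish when only these pieces remain (= sum over removing one remaining piece with nothing left below it):
  1 left: {0}→1  {4}→1
  2 left: {0,4}→2  {3,4}→1
  3 left: {0,3,4}→3  {2,3,4}→1
  placing 0:p first → 1 extensions
  placing 1:r first → 4 extensions
total linear extensions = 5

5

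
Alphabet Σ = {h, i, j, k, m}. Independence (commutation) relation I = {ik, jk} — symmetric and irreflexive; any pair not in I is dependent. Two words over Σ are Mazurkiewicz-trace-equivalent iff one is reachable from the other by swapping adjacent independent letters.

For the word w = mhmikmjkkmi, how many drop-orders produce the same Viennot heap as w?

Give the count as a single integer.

6

#0=m has no predecessor
#1=h depends on [0:m]
#2=m depends on [1:h]
#3=i depends on [2:m]
#4=k depends on [2:m]
#5=m depends on [3:i, 4:k]
#6=j depends on [5:m]
#7=k depends on [5:m]
#8=k depends on [7:k]
#9=m depends on [6:j, 8:k]
#10=i depends on [9:m]
sources: [0:m]
N(rest) = Σ N(rest − s) over sources s of rest; N(one piece) = 1:
  size 1 → [10]=1
  size 2 → [9,10]=1
  size 3 → [6,9,10]=1  [8,9,10]=1
  size 4 → [6,8,9,10]=2  [7,8,9,10]=1
  size 5 → [6,7,8,9,10]=3
  size 6 → [5,6,7,8,9,10]=3
  size 7 → [3,5,6,7,8,9,10]=3  [4,5,6,7,8,9,10]=3
  size 8 → [3,4,5,6,7,8,9,10]=6
  size 9 → [2,3,4,5,6,7,8,9,10]=6
  first=0(m) contributes 6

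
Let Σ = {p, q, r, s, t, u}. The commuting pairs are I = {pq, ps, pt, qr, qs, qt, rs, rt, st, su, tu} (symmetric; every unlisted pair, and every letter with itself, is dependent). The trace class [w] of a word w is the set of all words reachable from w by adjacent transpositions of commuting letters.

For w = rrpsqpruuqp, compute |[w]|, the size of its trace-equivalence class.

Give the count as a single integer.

132

#0=r has no predecessor
#1=r depends on [0:r]
#2=p depends on [1:r]
#3=s has no predecessor
#4=q has no predecessor
#5=p depends on [2:p]
#6=r depends on [5:p]
#7=u depends on [4:q, 6:r]
#8=u depends on [7:u]
#9=q depends on [8:u]
#10=p depends on [8:u]
sources: [0:r, 3:s, 4:q]
N(rest) = Σ N(rest − s) over sources s of rest; N(one piece) = 1:
  size 1 → [3]=1  [9]=1  [10]=1
  size 2 → [3,9]=2  [3,10]=2  [9,10]=2
  size 3 → [3,9,10]=6  [8,9,10]=2
  size 4 → [3,8,9,10]=8  [7,8,9,10]=2
  size 5 → [3,7,8,9,10]=10  [4,7,8,9,10]=2  [6,7,8,9,10]=2
  size 6 → [3,4,7,8,9,10]=12  [3,6,7,8,9,10]=12  [4,6,7,8,9,10]=4  [5,6,7,8,9,10]=2
  size 7 → [2,5,6,7,8,9,10]=2  [3,4,6,7,8,9,10]=28  [3,5,6,7,8,9,10]=14  [4,5,6,7,8,9,10]=6
  size 8 → [1,2,5,6,7,8,9,10]=2  [2,3,5,6,7,8,9,10]=16  [2,4,5,6,7,8,9,10]=8  [3,4,5,6,7,8,9,10]=48
  size 9 → [0,1,2,5,6,7,8,9,10]=2  [1,2,3,5,6,7,8,9,10]=18  [1,2,4,5,6,7,8,9,10]=10  [2,3,4,5,6,7,8,9,10]=72
  first=0(r) contributes 100
  first=3(s) contributes 12
  first=4(q) contributes 20
|[w]| = 132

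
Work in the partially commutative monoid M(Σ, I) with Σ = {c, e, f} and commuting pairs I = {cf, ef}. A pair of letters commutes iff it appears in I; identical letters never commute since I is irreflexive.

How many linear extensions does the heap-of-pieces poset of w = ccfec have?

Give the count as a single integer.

5

0(c) covers ∅
1(c) covers 0:c
2(f) covers ∅
3(e) covers 1:c
4(c) covers 3:e
floor of heap: 0:c, 2:f
completions by unplaced set U, small U first (add the entries for U minus each lowest piece of U):
  |U|=1: {2}:1  {4}:1
  |U|=2: {2,4}:2  {3,4}:1
  |U|=3: {1,3,4}:1  {2,3,4}:3
  start at 0(c): 4
  start at 2(f): 1
sum over floor = 5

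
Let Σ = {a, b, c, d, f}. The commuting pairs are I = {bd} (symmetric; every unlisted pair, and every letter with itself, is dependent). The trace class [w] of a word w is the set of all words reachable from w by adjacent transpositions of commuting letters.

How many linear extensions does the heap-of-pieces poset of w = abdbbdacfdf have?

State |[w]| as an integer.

10

drop 0:a onto floor
drop 1:b onto {0:a}
drop 2:d onto {0:a}
drop 3:b onto {1:b}
drop 4:b onto {3:b}
drop 5:d onto {2:d}
drop 6:a onto {4:b, 5:d}
drop 7:c onto {6:a}
drop 8:f onto {7:c}
drop 9:d onto {8:f}
drop 10:f onto {9:d}
ground layer = {0:a}
drop-orders for the pieces not yet dropped (sum over which currently-grounded one goes next):
  1 to go: {10} 1
  2 to go: {9,10} 1
  3 to go: {8,9,10} 1
  4 to go: {7,8,9,10} 1
  5 to go: {6,7,8,9,10} 1
  6 to go: {4,6,7,8,9,10} 1  {5,6,7,8,9,10} 1
  7 to go: {2,5,6,7,8,9,10} 1  {3,4,6,7,8,9,10} 1  {4,5,6,7,8,9,10} 2
  8 to go: {1,3,4,6,7,8,9,10} 1  {2,4,5,6,7,8,9,10} 3  {3,4,5,6,7,8,9,10} 3
  9 to go: {1,3,4,5,6,7,8,9,10} 4  {2,3,4,5,6,7,8,9,10} 6
  if 0:a drops first: 10 orders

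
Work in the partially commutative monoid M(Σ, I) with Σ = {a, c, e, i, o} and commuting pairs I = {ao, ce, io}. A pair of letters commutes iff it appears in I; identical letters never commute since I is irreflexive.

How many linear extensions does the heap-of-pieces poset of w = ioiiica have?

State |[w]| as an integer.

0(i) covers ∅
1(o) covers ∅
2(i) covers 0:i
3(i) covers 2:i
4(i) covers 3:i
5(c) covers 1:o, 4:i
6(a) covers 5:c
floor of heap: 0:i, 1:o
completions by unplaced set U, small U first (add the entries for U minus each lowest piece of U):
  |U|=1: {6}:1
  |U|=2: {5,6}:1
  |U|=3: {1,5,6}:1  {4,5,6}:1
  |U|=4: {1,4,5,6}:2  {3,4,5,6}:1
  |U|=5: {1,3,4,5,6}:3  {2,3,4,5,6}:1
  start at 0(i): 4
  start at 1(o): 1
sum over floor = 5

5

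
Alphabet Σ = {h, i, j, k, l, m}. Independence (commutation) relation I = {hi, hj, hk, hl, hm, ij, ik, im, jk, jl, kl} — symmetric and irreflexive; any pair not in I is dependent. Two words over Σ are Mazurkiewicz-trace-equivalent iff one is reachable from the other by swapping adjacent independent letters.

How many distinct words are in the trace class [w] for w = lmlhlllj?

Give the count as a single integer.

40

0(l) covers ∅
1(m) covers 0:l
2(l) covers 1:m
3(h) covers ∅
4(l) covers 2:l
5(l) covers 4:l
6(l) covers 5:l
7(j) covers 1:m
floor of heap: 0:l, 3:h
completions by unplaced set U, small U first (add the entries for U minus each lowest piece of U):
  |U|=1: {3}:1  {6}:1  {7}:1
  |U|=2: {3,6}:2  {3,7}:2  {5,6}:1  {6,7}:2
  |U|=3: {3,5,6}:3  {3,6,7}:6  {4,5,6}:1  {5,6,7}:3
  |U|=4: {2,4,5,6}:1  {3,4,5,6}:4  {3,5,6,7}:12  {4,5,6,7}:4
  |U|=5: {2,3,4,5,6}:5  {2,4,5,6,7}:5  {3,4,5,6,7}:20
  |U|=6: {1,2,4,5,6,7}:5  {2,3,4,5,6,7}:30
  start at 0(l): 35
  start at 3(h): 5
sum over floor = 40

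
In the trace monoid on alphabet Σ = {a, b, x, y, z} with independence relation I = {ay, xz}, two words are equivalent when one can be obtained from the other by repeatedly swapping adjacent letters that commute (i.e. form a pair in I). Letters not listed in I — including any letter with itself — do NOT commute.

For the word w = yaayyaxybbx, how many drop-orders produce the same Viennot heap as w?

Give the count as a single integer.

piece 0:y — minimal
piece 1:a — minimal
piece 2:a rests on {1:a}
piece 3:y rests on {0:y}
piece 4:y rests on {3:y}
piece 5:a rests on {2:a}
piece 6:x rests on {4:y, 5:a}
piece 7:y rests on {6:x}
piece 8:b rests on {7:y}
piece 9:b rests on {8:b}
piece 10:x rests on {9:b}
minimal pieces: {0:y, 1:a}
ways to finish when only these pieces remain (= sum over removing one remaining piece with nothing left below it):
  1 left: {10}→1
  2 left: {9,10}→1
  3 left: {8,9,10}→1
  4 left: {7,8,9,10}→1
  5 left: {6,7,8,9,10}→1
  6 left: {4,6,7,8,9,10}→1  {5,6,7,8,9,10}→1
  7 left: {2,5,6,7,8,9,10}→1  {3,4,6,7,8,9,10}→1  {4,5,6,7,8,9,10}→2
  8 left: {0,3,4,6,7,8,9,10}→1  {1,2,5,6,7,8,9,10}→1  {2,4,5,6,7,8,9,10}→3  {3,4,5,6,7,8,9,10}→3
  9 left: {0,3,4,5,6,7,8,9,10}→4  {1,2,4,5,6,7,8,9,10}→4  {2,3,4,5,6,7,8,9,10}→6
  placing 0:y first → 10 extensions
  placing 1:a first → 10 extensions
total linear extensions = 20

20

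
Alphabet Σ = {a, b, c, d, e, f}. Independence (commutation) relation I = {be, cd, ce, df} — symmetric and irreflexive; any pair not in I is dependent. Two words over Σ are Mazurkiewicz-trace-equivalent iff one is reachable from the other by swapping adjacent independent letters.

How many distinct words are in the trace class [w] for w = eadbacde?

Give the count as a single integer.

3

#0=e has no predecessor
#1=a depends on [0:e]
#2=d depends on [1:a]
#3=b depends on [2:d]
#4=a depends on [3:b]
#5=c depends on [4:a]
#6=d depends on [4:a]
#7=e depends on [6:d]
sources: [0:e]
N(rest) = Σ N(rest − s) over sources s of rest; N(one piece) = 1:
  size 1 → [5]=1  [7]=1
  size 2 → [5,7]=2  [6,7]=1
  size 3 → [5,6,7]=3
  size 4 → [4,5,6,7]=3
  size 5 → [3,4,5,6,7]=3
  size 6 → [2,3,4,5,6,7]=3
  first=0(e) contributes 3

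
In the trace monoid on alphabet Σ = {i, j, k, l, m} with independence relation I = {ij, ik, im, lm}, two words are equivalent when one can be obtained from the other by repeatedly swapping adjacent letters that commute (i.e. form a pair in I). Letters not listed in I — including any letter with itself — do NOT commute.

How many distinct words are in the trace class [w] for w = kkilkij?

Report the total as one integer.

9

piece 0:k — minimal
piece 1:k rests on {0:k}
piece 2:i — minimal
piece 3:l rests on {1:k, 2:i}
piece 4:k rests on {3:l}
piece 5:i rests on {3:l}
piece 6:j rests on {4:k}
minimal pieces: {0:k, 2:i}
ways to finish when only these pieces remain (= sum over removing one remaining piece with nothing left below it):
  1 left: {5}→1  {6}→1
  2 left: {4,6}→1  {5,6}→2
  3 left: {4,5,6}→3
  4 left: {3,4,5,6}→3
  5 left: {1,3,4,5,6}→3  {2,3,4,5,6}→3
  placing 0:k first → 6 extensions
  placing 2:i first → 3 extensions
total linear extensions = 9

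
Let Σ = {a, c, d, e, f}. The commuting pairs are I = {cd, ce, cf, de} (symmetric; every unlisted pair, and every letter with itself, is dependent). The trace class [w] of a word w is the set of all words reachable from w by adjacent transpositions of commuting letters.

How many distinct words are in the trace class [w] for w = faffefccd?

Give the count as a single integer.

21

0(f) covers ∅
1(a) covers 0:f
2(f) covers 1:a
3(f) covers 2:f
4(e) covers 3:f
5(f) covers 4:e
6(c) covers 1:a
7(c) covers 6:c
8(d) covers 5:f
floor of heap: 0:f
completions by unplaced set U, small U first (add the entries for U minus each lowest piece of U):
  |U|=1: {7}:1  {8}:1
  |U|=2: {5,8}:1  {6,7}:1  {7,8}:2
  |U|=3: {4,5,8}:1  {5,7,8}:3  {6,7,8}:3
  |U|=4: {3,4,5,8}:1  {4,5,7,8}:4  {5,6,7,8}:6
  |U|=5: {2,3,4,5,8}:1  {3,4,5,7,8}:5  {4,5,6,7,8}:10
  |U|=6: {2,3,4,5,7,8}:6  {3,4,5,6,7,8}:15
  |U|=7: {2,3,4,5,6,7,8}:21
  start at 0(f): 21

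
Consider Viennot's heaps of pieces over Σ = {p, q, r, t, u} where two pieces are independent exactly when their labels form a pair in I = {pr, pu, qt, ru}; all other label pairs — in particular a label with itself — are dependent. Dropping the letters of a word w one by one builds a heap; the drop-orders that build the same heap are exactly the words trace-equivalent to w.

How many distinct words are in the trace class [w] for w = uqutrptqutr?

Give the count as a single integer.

drop 0:u onto floor
drop 1:q onto {0:u}
drop 2:u onto {1:q}
drop 3:t onto {2:u}
drop 4:r onto {3:t}
drop 5:p onto {3:t}
drop 6:t onto {4:r, 5:p}
drop 7:q onto {4:r, 5:p}
drop 8:u onto {6:t, 7:q}
drop 9:t onto {8:u}
drop 10:r onto {9:t}
ground layer = {0:u}
drop-orders for the pieces not yet dropped (sum over which currently-grounded one goes next):
  1 to go: {10} 1
  2 to go: {9,10} 1
  3 to go: {8,9,10} 1
  4 to go: {6,8,9,10} 1  {7,8,9,10} 1
  5 to go: {6,7,8,9,10} 2
  6 to go: {4,6,7,8,9,10} 2  {5,6,7,8,9,10} 2
  7 to go: {4,5,6,7,8,9,10} 4
  8 to go: {3,4,5,6,7,8,9,10} 4
  9 to go: {2,3,4,5,6,7,8,9,10} 4
  if 0:u drops first: 4 orders

4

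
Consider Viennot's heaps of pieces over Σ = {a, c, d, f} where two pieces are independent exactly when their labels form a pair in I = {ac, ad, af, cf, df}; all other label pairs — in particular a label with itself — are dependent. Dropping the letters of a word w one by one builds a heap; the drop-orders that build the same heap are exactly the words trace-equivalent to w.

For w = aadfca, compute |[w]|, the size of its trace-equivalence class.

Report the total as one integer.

60

#0=a has no predecessor
#1=a depends on [0:a]
#2=d has no predecessor
#3=f has no predecessor
#4=c depends on [2:d]
#5=a depends on [1:a]
sources: [0:a, 2:d, 3:f]
N(rest) = Σ N(rest − s) over sources s of rest; N(one piece) = 1:
  size 1 → [3]=1  [4]=1  [5]=1
  size 2 → [1,5]=1  [2,4]=1  [3,4]=2  [3,5]=2  [4,5]=2
  size 3 → [0,1,5]=1  [1,3,5]=3  [1,4,5]=3  [2,3,4]=3  [2,4,5]=3  [3,4,5]=6
  size 4 → [0,1,3,5]=4  [0,1,4,5]=4  [1,2,4,5]=6  [1,3,4,5]=12  [2,3,4,5]=12
  first=0(a) contributes 30
  first=2(d) contributes 20
  first=3(f) contributes 10
|[w]| = 60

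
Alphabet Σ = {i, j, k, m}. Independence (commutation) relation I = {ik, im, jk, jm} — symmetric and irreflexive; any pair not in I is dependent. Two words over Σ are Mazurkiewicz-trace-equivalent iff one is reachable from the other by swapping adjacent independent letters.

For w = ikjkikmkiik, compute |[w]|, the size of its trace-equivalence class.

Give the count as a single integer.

drop 0:i onto floor
drop 1:k onto floor
drop 2:j onto {0:i}
drop 3:k onto {1:k}
drop 4:i onto {2:j}
drop 5:k onto {3:k}
drop 6:m onto {5:k}
drop 7:k onto {6:m}
drop 8:i onto {4:i}
drop 9:i onto {8:i}
drop 10:k onto {7:k}
ground layer = {0:i, 1:k}
drop-orders for the pieces not yet dropped (sum over which currently-grounded one goes next):
  1 to go: {9} 1  {10} 1
  2 to go: {7,10} 1  {8,9} 1  {9,10} 2
  3 to go: {4,8,9} 1  {6,7,10} 1  {7,9,10} 3  {8,9,10} 3
  4 to go: {2,4,8,9} 1  {4,8,9,10} 4  {5,6,7,10} 1  {6,7,9,10} 4  {7,8,9,10} 6
  5 to go: {0,2,4,8,9} 1  {2,4,8,9,10} 5  {3,5,6,7,10} 1  {4,7,8,9,10} 10  {5,6,7,9,10} 5  {6,7,8,9,10} 10
  6 to go: {0,2,4,8,9,10} 6  {1,3,5,6,7,10} 1  {2,4,7,8,9,10} 15  {3,5,6,7,9,10} 6  {4,6,7,8,9,10} 20  {5,6,7,8,9,10} 15
  7 to go: {0,2,4,7,8,9,10} 21  {1,3,5,6,7,9,10} 7  {2,4,6,7,8,9,10} 35  {3,5,6,7,8,9,10} 21  {4,5,6,7,8,9,10} 35
  8 to go: {0,2,4,6,7,8,9,10} 56  {1,3,5,6,7,8,9,10} 28  {2,4,5,6,7,8,9,10} 70  {3,4,5,6,7,8,9,10} 56
  9 to go: {0,2,4,5,6,7,8,9,10} 126  {1,3,4,5,6,7,8,9,10} 84  {2,3,4,5,6,7,8,9,10} 126
  if 0:i drops first: 210 orders
  if 1:k drops first: 252 orders
heap linearizations: 462

462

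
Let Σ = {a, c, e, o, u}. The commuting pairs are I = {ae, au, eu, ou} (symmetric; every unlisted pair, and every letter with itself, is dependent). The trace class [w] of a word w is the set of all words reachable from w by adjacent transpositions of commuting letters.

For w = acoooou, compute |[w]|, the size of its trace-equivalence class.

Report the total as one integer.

drop 0:a onto floor
drop 1:c onto {0:a}
drop 2:o onto {1:c}
drop 3:o onto {2:o}
drop 4:o onto {3:o}
drop 5:o onto {4:o}
drop 6:u onto {1:c}
ground layer = {0:a}
drop-orders for the pieces not yet dropped (sum over which currently-grounded one goes next):
  1 to go: {5} 1  {6} 1
  2 to go: {4,5} 1  {5,6} 2
  3 to go: {3,4,5} 1  {4,5,6} 3
  4 to go: {2,3,4,5} 1  {3,4,5,6} 4
  5 to go: {2,3,4,5,6} 5
  if 0:a drops first: 5 orders

5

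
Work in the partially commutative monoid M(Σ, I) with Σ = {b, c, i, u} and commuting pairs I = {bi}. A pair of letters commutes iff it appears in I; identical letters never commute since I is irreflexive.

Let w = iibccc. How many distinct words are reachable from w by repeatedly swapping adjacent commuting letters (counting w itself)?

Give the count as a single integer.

piece 0:i — minimal
piece 1:i rests on {0:i}
piece 2:b — minimal
piece 3:c rests on {1:i, 2:b}
piece 4:c rests on {3:c}
piece 5:c rests on {4:c}
minimal pieces: {0:i, 2:b}
ways to finish when only these pieces remain (= sum over removing one remaining piece with nothing left below it):
  1 left: {5}→1
  2 left: {4,5}→1
  3 left: {3,4,5}→1
  4 left: {1,3,4,5}→1  {2,3,4,5}→1
  placing 0:i first → 2 extensions
  placing 2:b first → 1 extensions
total linear extensions = 3

3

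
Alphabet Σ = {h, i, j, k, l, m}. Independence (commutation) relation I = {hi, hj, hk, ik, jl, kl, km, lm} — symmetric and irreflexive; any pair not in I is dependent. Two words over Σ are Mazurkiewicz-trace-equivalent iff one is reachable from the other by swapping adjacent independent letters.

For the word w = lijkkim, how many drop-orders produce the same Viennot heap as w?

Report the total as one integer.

6

#0=l has no predecessor
#1=i depends on [0:l]
#2=j depends on [1:i]
#3=k depends on [2:j]
#4=k depends on [3:k]
#5=i depends on [2:j]
#6=m depends on [5:i]
sources: [0:l]
N(rest) = Σ N(rest − s) over sources s of rest; N(one piece) = 1:
  size 1 → [4]=1  [6]=1
  size 2 → [3,4]=1  [4,6]=2  [5,6]=1
  size 3 → [3,4,6]=3  [4,5,6]=3
  size 4 → [3,4,5,6]=6
  size 5 → [2,3,4,5,6]=6
  first=0(l) contributes 6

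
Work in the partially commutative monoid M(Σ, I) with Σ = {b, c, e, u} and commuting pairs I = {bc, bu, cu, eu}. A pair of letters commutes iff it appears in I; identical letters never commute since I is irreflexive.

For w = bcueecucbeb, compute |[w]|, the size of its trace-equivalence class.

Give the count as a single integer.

piece 0:b — minimal
piece 1:c — minimal
piece 2:u — minimal
piece 3:e rests on {0:b, 1:c}
piece 4:e rests on {3:e}
piece 5:c rests on {4:e}
piece 6:u rests on {2:u}
piece 7:c rests on {5:c}
piece 8:b rests on {4:e}
piece 9:e rests on {7:c, 8:b}
piece 10:b rests on {9:e}
minimal pieces: {0:b, 1:c, 2:u}
ways to finish when only these pieces remain (= sum over removing one remaining piece with nothing left below it):
  1 left: {6}→1  {10}→1
  2 left: {2,6}→1  {6,10}→2  {9,10}→1
  3 left: {2,6,10}→3  {6,9,10}→3  {7,9,10}→1  {8,9,10}→1
  4 left: {2,6,9,10}→6  {5,7,9,10}→1  {6,7,9,10}→4  {6,8,9,10}→4  {7,8,9,10}→2
  5 left: {2,6,7,9,10}→10  {2,6,8,9,10}→10  {5,6,7,9,10}→5  {5,7,8,9,10}→3  {6,7,8,9,10}→10
  6 left: {2,5,6,7,9,10}→15  {2,6,7,8,9,10}→30  {4,5,7,8,9,10}→3  {5,6,7,8,9,10}→18
  7 left: {2,5,6,7,8,9,10}→63  {3,4,5,7,8,9,10}→3  {4,5,6,7,8,9,10}→21
  8 left: {0,3,4,5,7,8,9,10}→3  {1,3,4,5,7,8,9,10}→3  {2,4,5,6,7,8,9,10}→84  {3,4,5,6,7,8,9,10}→24
  9 left: {0,1,3,4,5,7,8,9,10}→6  {0,3,4,5,6,7,8,9,10}→27  {1,3,4,5,6,7,8,9,10}→27  {2,3,4,5,6,7,8,9,10}→108
  placing 0:b first → 135 extensions
  placing 1:c first → 135 extensions
  placing 2:u first → 60 extensions
total linear extensions = 330

330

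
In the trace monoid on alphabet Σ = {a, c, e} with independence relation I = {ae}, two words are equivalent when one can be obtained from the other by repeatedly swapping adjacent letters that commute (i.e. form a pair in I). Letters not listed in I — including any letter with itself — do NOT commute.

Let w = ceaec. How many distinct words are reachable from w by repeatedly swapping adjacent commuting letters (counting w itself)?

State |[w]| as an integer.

3

0(c) covers ∅
1(e) covers 0:c
2(a) covers 0:c
3(e) covers 1:e
4(c) covers 2:a, 3:e
floor of heap: 0:c
completions by unplaced set U, small U first (add the entries for U minus each lowest piece of U):
  |U|=1: {4}:1
  |U|=2: {2,4}:1  {3,4}:1
  |U|=3: {1,3,4}:1  {2,3,4}:2
  start at 0(c): 3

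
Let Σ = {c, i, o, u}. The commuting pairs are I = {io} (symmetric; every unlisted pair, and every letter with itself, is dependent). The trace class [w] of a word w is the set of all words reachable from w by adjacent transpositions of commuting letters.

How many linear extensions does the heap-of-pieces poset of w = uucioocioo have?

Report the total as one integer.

9

piece 0:u — minimal
piece 1:u rests on {0:u}
piece 2:c rests on {1:u}
piece 3:i rests on {2:c}
piece 4:o rests on {2:c}
piece 5:o rests on {4:o}
piece 6:c rests on {3:i, 5:o}
piece 7:i rests on {6:c}
piece 8:o rests on {6:c}
piece 9:o rests on {8:o}
minimal pieces: {0:u}
ways to finish when only these pieces remain (= sum over removing one remaining piece with nothing left below it):
  1 left: {7}→1  {9}→1
  2 left: {7,9}→2  {8,9}→1
  3 left: {7,8,9}→3
  4 left: {6,7,8,9}→3
  5 left: {3,6,7,8,9}→3  {5,6,7,8,9}→3
  6 left: {3,5,6,7,8,9}→6  {4,5,6,7,8,9}→3
  7 left: {3,4,5,6,7,8,9}→9
  8 left: {2,3,4,5,6,7,8,9}→9
  placing 0:u first → 9 extensions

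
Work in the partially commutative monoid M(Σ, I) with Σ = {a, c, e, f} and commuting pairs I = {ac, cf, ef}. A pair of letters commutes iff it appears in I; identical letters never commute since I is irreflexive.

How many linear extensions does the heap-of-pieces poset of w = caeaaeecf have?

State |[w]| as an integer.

#0=c has no predecessor
#1=a has no predecessor
#2=e depends on [0:c, 1:a]
#3=a depends on [2:e]
#4=a depends on [3:a]
#5=e depends on [4:a]
#6=e depends on [5:e]
#7=c depends on [6:e]
#8=f depends on [4:a]
sources: [0:c, 1:a]
N(rest) = Σ N(rest − s) over sources s of rest; N(one piece) = 1:
  size 1 → [7]=1  [8]=1
  size 2 → [6,7]=1  [7,8]=2
  size 3 → [5,6,7]=1  [6,7,8]=3
  size 4 → [5,6,7,8]=4
  size 5 → [4,5,6,7,8]=4
  size 6 → [3,4,5,6,7,8]=4
  size 7 → [2,3,4,5,6,7,8]=4
  first=0(c) contributes 4
  first=1(a) contributes 4
|[w]| = 8

8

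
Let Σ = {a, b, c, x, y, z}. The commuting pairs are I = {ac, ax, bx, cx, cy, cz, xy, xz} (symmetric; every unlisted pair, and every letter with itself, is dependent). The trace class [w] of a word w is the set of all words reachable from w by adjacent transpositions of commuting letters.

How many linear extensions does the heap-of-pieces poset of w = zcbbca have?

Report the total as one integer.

4

drop 0:z onto floor
drop 1:c onto floor
drop 2:b onto {0:z, 1:c}
drop 3:b onto {2:b}
drop 4:c onto {3:b}
drop 5:a onto {3:b}
ground layer = {0:z, 1:c}
drop-orders for the pieces not yet dropped (sum over which currently-grounded one goes next):
  1 to go: {4} 1  {5} 1
  2 to go: {4,5} 2
  3 to go: {3,4,5} 2
  4 to go: {2,3,4,5} 2
  if 0:z drops first: 2 orders
  if 1:c drops first: 2 orders
heap linearizations: 4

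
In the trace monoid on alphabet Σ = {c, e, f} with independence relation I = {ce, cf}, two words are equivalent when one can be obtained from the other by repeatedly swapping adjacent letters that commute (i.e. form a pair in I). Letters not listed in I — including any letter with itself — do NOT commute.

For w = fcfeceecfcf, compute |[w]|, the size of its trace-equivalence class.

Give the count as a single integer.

#0=f has no predecessor
#1=c has no predecessor
#2=f depends on [0:f]
#3=e depends on [2:f]
#4=c depends on [1:c]
#5=e depends on [3:e]
#6=e depends on [5:e]
#7=c depends on [4:c]
#8=f depends on [6:e]
#9=c depends on [7:c]
#10=f depends on [8:f]
sources: [0:f, 1:c]
N(rest) = Σ N(rest − s) over sources s of rest; N(one piece) = 1:
  size 1 → [9]=1  [10]=1
  size 2 → [7,9]=1  [8,10]=1  [9,10]=2
  size 3 → [4,7,9]=1  [6,8,10]=1  [7,9,10]=3  [8,9,10]=3
  size 4 → [1,4,7,9]=1  [4,7,9,10]=4  [5,6,8,10]=1  [6,8,9,10]=4  [7,8,9,10]=6
  size 5 → [1,4,7,9,10]=5  [3,5,6,8,10]=1  [4,7,8,9,10]=10  [5,6,8,9,10]=5  [6,7,8,9,10]=10
  size 6 → [1,4,7,8,9,10]=15  [2,3,5,6,8,10]=1  [3,5,6,8,9,10]=6  [4,6,7,8,9,10]=20  [5,6,7,8,9,10]=15
  size 7 → [0,2,3,5,6,8,10]=1  [1,4,6,7,8,9,10]=35  [2,3,5,6,8,9,10]=7  [3,5,6,7,8,9,10]=21  [4,5,6,7,8,9,10]=35
  size 8 → [0,2,3,5,6,8,9,10]=8  [1,4,5,6,7,8,9,10]=70  [2,3,5,6,7,8,9,10]=28  [3,4,5,6,7,8,9,10]=56
  size 9 → [0,2,3,5,6,7,8,9,10]=36  [1,3,4,5,6,7,8,9,10]=126  [2,3,4,5,6,7,8,9,10]=84
  first=0(f) contributes 210
  first=1(c) contributes 120
|[w]| = 330

330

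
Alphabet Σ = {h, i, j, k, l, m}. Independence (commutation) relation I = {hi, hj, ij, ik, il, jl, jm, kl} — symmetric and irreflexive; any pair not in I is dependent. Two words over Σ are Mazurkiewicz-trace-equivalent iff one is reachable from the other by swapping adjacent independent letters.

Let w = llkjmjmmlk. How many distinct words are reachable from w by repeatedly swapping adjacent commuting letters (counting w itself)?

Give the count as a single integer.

drop 0:l onto floor
drop 1:l onto {0:l}
drop 2:k onto floor
drop 3:j onto {2:k}
drop 4:m onto {1:l, 2:k}
drop 5:j onto {3:j}
drop 6:m onto {4:m}
drop 7:m onto {6:m}
drop 8:l onto {7:m}
drop 9:k onto {5:j, 7:m}
ground layer = {0:l, 2:k}
drop-orders for the pieces not yet dropped (sum over which currently-grounded one goes next):
  1 to go: {8} 1  {9} 1
  2 to go: {5,9} 1  {8,9} 2
  3 to go: {3,5,9} 1  {5,8,9} 3  {7,8,9} 2
  4 to go: {3,5,8,9} 4  {5,7,8,9} 5  {6,7,8,9} 2
  5 to go: {3,5,7,8,9} 9  {4,6,7,8,9} 2  {5,6,7,8,9} 7
  6 to go: {1,4,6,7,8,9} 2  {3,5,6,7,8,9} 16  {4,5,6,7,8,9} 9
  7 to go: {0,1,4,6,7,8,9} 2  {1,4,5,6,7,8,9} 11  {3,4,5,6,7,8,9} 25
  8 to go: {0,1,4,5,6,7,8,9} 13  {1,3,4,5,6,7,8,9} 36  {2,3,4,5,6,7,8,9} 25
  if 0:l drops first: 61 orders
  if 2:k drops first: 49 orders
heap linearizations: 110

110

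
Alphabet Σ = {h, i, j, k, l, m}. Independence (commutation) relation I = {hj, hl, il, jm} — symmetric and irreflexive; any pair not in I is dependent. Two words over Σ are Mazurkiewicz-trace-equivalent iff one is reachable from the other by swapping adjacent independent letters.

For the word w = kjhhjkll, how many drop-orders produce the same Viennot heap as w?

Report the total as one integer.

#0=k has no predecessor
#1=j depends on [0:k]
#2=h depends on [0:k]
#3=h depends on [2:h]
#4=j depends on [1:j]
#5=k depends on [3:h, 4:j]
#6=l depends on [5:k]
#7=l depends on [6:l]
sources: [0:k]
N(rest) = Σ N(rest − s) over sources s of rest; N(one piece) = 1:
  size 1 → [7]=1
  size 2 → [6,7]=1
  size 3 → [5,6,7]=1
  size 4 → [3,5,6,7]=1  [4,5,6,7]=1
  size 5 → [1,4,5,6,7]=1  [2,3,5,6,7]=1  [3,4,5,6,7]=2
  size 6 → [1,3,4,5,6,7]=3  [2,3,4,5,6,7]=3
  first=0(k) contributes 6

6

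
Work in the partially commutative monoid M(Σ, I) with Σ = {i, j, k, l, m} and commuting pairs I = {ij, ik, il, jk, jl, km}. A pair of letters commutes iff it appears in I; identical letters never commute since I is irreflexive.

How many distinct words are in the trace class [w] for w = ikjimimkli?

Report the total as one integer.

192

#0=i has no predecessor
#1=k has no predecessor
#2=j has no predecessor
#3=i depends on [0:i]
#4=m depends on [2:j, 3:i]
#5=i depends on [4:m]
#6=m depends on [5:i]
#7=k depends on [1:k]
#8=l depends on [6:m, 7:k]
#9=i depends on [6:m]
sources: [0:i, 1:k, 2:j]
N(rest) = Σ N(rest − s) over sources s of rest; N(one piece) = 1:
  size 1 → [8]=1  [9]=1
  size 2 → [7,8]=1  [8,9]=2
  size 3 → [1,7,8]=1  [6,8,9]=2  [7,8,9]=3
  size 4 → [1,7,8,9]=4  [5,6,8,9]=2  [6,7,8,9]=5
  size 5 → [1,6,7,8,9]=9  [4,5,6,8,9]=2  [5,6,7,8,9]=7
  size 6 → [1,5,6,7,8,9]=16  [2,4,5,6,8,9]=2  [3,4,5,6,8,9]=2  [4,5,6,7,8,9]=9
  size 7 → [0,3,4,5,6,8,9]=2  [1,4,5,6,7,8,9]=25  [2,3,4,5,6,8,9]=4  [2,4,5,6,7,8,9]=11  [3,4,5,6,7,8,9]=11
  size 8 → [0,2,3,4,5,6,8,9]=6  [0,3,4,5,6,7,8,9]=13  [1,2,4,5,6,7,8,9]=36  [1,3,4,5,6,7,8,9]=36  [2,3,4,5,6,7,8,9]=26
  first=0(i) contributes 98
  first=1(k) contributes 45
  first=2(j) contributes 49
|[w]| = 192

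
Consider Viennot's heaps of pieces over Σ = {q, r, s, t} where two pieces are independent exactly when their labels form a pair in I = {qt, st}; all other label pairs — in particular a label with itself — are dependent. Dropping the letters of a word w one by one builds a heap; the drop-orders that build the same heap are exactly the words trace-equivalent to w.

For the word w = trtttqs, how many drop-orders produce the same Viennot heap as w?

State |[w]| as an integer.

10

drop 0:t onto floor
drop 1:r onto {0:t}
drop 2:t onto {1:r}
drop 3:t onto {2:t}
drop 4:t onto {3:t}
drop 5:q onto {1:r}
drop 6:s onto {5:q}
ground layer = {0:t}
drop-orders for the pieces not yet dropped (sum over which currently-grounded one goes next):
  1 to go: {4} 1  {6} 1
  2 to go: {3,4} 1  {4,6} 2  {5,6} 1
  3 to go: {2,3,4} 1  {3,4,6} 3  {4,5,6} 3
  4 to go: {2,3,4,6} 4  {3,4,5,6} 6
  5 to go: {2,3,4,5,6} 10
  if 0:t drops first: 10 orders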